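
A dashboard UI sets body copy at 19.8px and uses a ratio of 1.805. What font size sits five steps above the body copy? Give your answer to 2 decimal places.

379.36px

19.8 × 1.805⁵ = 19.8 × 19.15958 ≈ 379.36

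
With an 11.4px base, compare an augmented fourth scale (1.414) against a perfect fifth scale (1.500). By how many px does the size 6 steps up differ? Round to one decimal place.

Augmented fourth: 11.4 × 1.414⁶ = 91.117px
Perfect fifth: 11.4 × 1.500⁶ = 129.853px
Difference: 129.853 − 91.117 = 38.736px

38.7px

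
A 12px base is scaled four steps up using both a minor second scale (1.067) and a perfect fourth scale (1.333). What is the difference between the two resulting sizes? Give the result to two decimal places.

Minor second: 12.0 × 1.067⁴ = 15.5539px
Perfect fourth: 12.0 × 1.333⁴ = 37.8880px
Difference: 37.8880 − 15.5539 = 22.3341px

22.33px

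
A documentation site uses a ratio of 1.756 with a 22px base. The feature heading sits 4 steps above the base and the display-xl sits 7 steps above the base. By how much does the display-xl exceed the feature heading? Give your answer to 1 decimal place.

923.5px

Step 4: 22.0 × 1.756⁴ = 209.180px
Step 7: 22.0 × 1.756⁷ = 1132.646px
Difference: 1132.646 − 209.180 = 923.466px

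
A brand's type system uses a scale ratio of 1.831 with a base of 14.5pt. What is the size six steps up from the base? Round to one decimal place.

14.5 × 1.831⁶ = 14.5 × 37.68166 ≈ 546.38

546.4pt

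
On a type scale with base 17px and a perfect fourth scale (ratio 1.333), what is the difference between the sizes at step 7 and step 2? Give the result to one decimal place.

96.9px

Step 2: 17.0 × 1.333² = 30.207px
Step 7: 17.0 × 1.333⁷ = 127.133px
Difference: 127.133 − 30.207 = 96.926px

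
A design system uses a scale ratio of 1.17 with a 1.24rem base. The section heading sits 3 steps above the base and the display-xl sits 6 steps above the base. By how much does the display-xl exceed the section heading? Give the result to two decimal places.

1.19rem

Step 3: 1.24 × 1.17³ = 1.9860rem
Step 6: 1.24 × 1.17⁶ = 3.1808rem
Difference: 3.1808 − 1.9860 = 1.1948rem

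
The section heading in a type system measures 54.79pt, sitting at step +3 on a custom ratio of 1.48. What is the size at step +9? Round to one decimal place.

575.8pt

54.79 × 1.48⁶ = 54.79 × 10.50922 ≈ 575.800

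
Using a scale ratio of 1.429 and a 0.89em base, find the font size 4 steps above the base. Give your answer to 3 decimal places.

0.89 × 1.429⁴ = 0.89 × 4.16993 ≈ 3.711

3.711em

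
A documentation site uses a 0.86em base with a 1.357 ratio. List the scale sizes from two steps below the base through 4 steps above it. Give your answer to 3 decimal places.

Step -2: 0.86 ÷ 1.357² = 0.467
Step -1: 0.86 ÷ 1.357 = 0.634
Step 0: 0.86em
Step 1: 0.86 × 1.357 = 1.167
Step 2: 0.86 × 1.357² = 1.584
Step 3: 0.86 × 1.357³ = 2.149
Step 4: 0.86 × 1.357⁴ = 2.916

0.467em, 0.634em, 0.860em, 1.167em, 1.584em, 2.149em, 2.916em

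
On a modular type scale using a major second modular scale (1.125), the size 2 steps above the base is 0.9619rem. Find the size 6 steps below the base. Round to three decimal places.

0.375rem

0.9619 ÷ 1.125⁸ = 0.9619 ÷ 2.56578 ≈ 0.375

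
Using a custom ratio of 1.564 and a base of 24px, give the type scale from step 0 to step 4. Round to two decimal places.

24.00px, 37.54px, 58.71px, 91.82px, 143.60px

Step 0: 24px
Step 1: 24.0 × 1.564 = 37.54
Step 2: 24.0 × 1.564² = 58.71
Step 3: 24.0 × 1.564³ = 91.82
Step 4: 24.0 × 1.564⁴ = 143.60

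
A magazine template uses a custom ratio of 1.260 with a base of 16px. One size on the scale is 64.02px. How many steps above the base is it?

1.260ⁿ = 64.02 / 16 = 4.0012
n = ln(4.0012) / ln(1.260) = 1.3866 / 0.2311 ≈ 6.00

6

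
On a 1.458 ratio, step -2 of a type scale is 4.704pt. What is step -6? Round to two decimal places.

1.04pt

4.704 ÷ 1.458⁴ = 4.704 ÷ 4.51887 ≈ 1.041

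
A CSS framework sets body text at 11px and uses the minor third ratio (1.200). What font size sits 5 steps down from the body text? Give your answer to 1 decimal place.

4.4px

A modular type scale is a geometric sequence: sizeₙ = base × rⁿ.
11.0 ÷ 1.200⁵ = 11.0 ÷ 2.48832 ≈ 4.42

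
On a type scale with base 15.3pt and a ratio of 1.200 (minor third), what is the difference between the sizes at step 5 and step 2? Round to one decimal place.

Step 2: 15.3 × 1.200² = 22.032pt
Step 5: 15.3 × 1.200⁵ = 38.071pt
Difference: 38.071 − 22.032 = 16.039pt

16.0pt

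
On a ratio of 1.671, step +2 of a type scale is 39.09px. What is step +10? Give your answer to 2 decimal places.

2376.17px

39.09 × 1.671⁸ = 39.09 × 60.78712 ≈ 2376.169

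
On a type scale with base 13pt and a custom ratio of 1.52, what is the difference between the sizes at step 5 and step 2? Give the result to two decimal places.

Step 2: 13.0 × 1.52² = 30.0352pt
Step 5: 13.0 × 1.52⁵ = 105.4779pt
Difference: 105.4779 − 30.0352 = 75.4427pt

75.44pt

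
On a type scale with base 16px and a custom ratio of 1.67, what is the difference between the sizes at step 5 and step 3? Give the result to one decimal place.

133.3px

Step 3: 16.0 × 1.67³ = 74.519px
Step 5: 16.0 × 1.67⁵ = 207.827px
Difference: 207.827 − 74.519 = 133.308px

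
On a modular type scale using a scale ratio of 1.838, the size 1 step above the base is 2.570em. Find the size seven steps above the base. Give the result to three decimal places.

2.570 × 1.838⁶ = 2.570 × 38.55432 ≈ 99.085

99.085em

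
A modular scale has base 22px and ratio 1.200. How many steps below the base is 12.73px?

1.200ⁿ = 22 / 12.73 = 1.7282
n = ln(1.7282) / ln(1.200) = 0.5471 / 0.1823 ≈ 3.00

3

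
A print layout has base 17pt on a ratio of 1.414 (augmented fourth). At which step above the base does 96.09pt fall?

1.414ⁿ = 96.09 / 17 = 5.6524
n = ln(5.6524) / ln(1.414) = 1.7321 / 0.3464 ≈ 5.00

5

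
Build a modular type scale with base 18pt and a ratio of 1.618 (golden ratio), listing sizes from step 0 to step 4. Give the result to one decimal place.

18.0pt, 29.1pt, 47.1pt, 76.2pt, 123.4pt

Step 0: 18pt
Step 1: 18.0 × 1.618 = 29.1
Step 2: 18.0 × 1.618² = 47.1
Step 3: 18.0 × 1.618³ = 76.2
Step 4: 18.0 × 1.618⁴ = 123.4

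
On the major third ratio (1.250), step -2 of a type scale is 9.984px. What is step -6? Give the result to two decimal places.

4.09px

Moving from step -2 to step -6 is 4 steps down, so divide by r⁴.
9.984 ÷ 1.250⁴ = 9.984 ÷ 2.44141 ≈ 4.089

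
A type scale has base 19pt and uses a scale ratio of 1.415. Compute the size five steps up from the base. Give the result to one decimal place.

Every step multiplies by the scale ratio.
19.0 × 1.415⁵ = 19.0 × 5.67260 ≈ 107.78

107.8pt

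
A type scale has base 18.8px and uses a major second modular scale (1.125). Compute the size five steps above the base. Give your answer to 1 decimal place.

Every step multiplies by the scale ratio.
18.8 × 1.125⁵ = 18.8 × 1.80203 ≈ 33.88

33.9px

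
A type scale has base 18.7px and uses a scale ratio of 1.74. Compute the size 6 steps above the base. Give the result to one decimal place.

A modular type scale is a geometric sequence: sizeₙ = base × rⁿ.
18.7 × 1.74⁶ = 18.7 × 27.75208 ≈ 518.96

519.0px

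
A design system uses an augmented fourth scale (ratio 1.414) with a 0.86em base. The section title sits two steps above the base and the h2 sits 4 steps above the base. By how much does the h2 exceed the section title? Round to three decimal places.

Step 2: 0.86 × 1.414² = 1.71948em
Step 4: 0.86 × 1.414⁴ = 3.43792em
Difference: 3.43792 − 1.71948 = 1.71844em

1.718em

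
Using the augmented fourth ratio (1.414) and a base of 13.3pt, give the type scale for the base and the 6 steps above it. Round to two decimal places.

13.30pt, 18.81pt, 26.59pt, 37.60pt, 53.17pt, 75.18pt, 106.30pt

Step 0: 13.3pt
Step 1: 13.3 × 1.414 = 18.81
Step 2: 13.3 × 1.414² = 26.59
Step 3: 13.3 × 1.414³ = 37.60
Step 4: 13.3 × 1.414⁴ = 53.17
Step 5: 13.3 × 1.414⁵ = 75.18
Step 6: 13.3 × 1.414⁶ = 106.30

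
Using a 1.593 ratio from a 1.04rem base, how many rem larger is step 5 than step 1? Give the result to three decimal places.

9.012rem

Step 1: 1.04 × 1.593 = 1.65672rem
Step 5: 1.04 × 1.593⁵ = 10.66872rem
Difference: 10.66872 − 1.65672 = 9.01200rem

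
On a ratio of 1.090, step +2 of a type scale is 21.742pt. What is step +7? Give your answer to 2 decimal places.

33.45pt

21.742 × 1.090⁵ = 21.742 × 1.53862 ≈ 33.453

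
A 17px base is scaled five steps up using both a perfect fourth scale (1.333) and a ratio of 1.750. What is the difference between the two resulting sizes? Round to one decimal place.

207.5px

Perfect fourth: 17.0 × 1.333⁵ = 71.548px
At 1.750: 17.0 × 1.750⁵ = 279.022px
Difference: 279.022 − 71.548 = 207.474px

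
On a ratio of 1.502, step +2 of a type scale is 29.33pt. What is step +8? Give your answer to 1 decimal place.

336.8pt

29.33 × 1.502⁶ = 29.33 × 11.48205 ≈ 336.769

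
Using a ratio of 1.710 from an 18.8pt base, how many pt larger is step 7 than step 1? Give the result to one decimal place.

771.6pt

Step 1: 18.8 × 1.710 = 32.148pt
Step 7: 18.8 × 1.710⁷ = 803.768pt
Difference: 803.768 − 32.148 = 771.620pt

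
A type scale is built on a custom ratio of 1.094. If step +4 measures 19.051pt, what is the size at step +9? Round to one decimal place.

29.9pt

Moving from step +4 to step +9 is 5 steps up, so multiply by r⁵.
19.051 × 1.094⁵ = 19.051 × 1.56706 ≈ 29.854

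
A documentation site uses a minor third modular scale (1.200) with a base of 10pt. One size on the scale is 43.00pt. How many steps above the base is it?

8

1.200ⁿ = 43.00 / 10 = 4.3000
n = ln(4.3000) / ln(1.200) = 1.4586 / 0.1823 ≈ 8.00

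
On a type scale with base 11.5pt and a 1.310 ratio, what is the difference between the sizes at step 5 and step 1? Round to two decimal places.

29.30pt

Step 1: 11.5 × 1.310 = 15.0650pt
Step 5: 11.5 × 1.310⁵ = 44.3664pt
Difference: 44.3664 − 15.0650 = 29.3014pt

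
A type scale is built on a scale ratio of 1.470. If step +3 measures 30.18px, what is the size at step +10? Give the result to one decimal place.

447.7px

30.18 × 1.470⁷ = 30.18 × 14.83274 ≈ 447.652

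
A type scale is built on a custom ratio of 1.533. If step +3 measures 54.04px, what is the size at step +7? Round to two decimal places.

The gap is 7 − (3) = 4 steps, so the factor is 1.533^4.
54.04 × 1.533⁴ = 54.04 × 5.52292 ≈ 298.459

298.46px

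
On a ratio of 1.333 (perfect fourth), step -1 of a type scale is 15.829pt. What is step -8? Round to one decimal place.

2.1pt

Moving from step -1 to step -8 is 7 steps down, so divide by r⁷.
15.829 ÷ 1.333⁷ = 15.829 ÷ 7.47844 ≈ 2.117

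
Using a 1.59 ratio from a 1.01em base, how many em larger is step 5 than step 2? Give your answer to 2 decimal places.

Step 2: 1.01 × 1.59² = 2.5534em
Step 5: 1.01 × 1.59⁵ = 10.2638em
Difference: 10.2638 − 2.5534 = 7.7104em

7.71em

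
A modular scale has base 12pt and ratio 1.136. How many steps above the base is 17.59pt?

3

1.136ⁿ = 17.59 / 12 = 1.4658
n = ln(1.4658) / ln(1.136) = 0.3824 / 0.1275 ≈ 3.00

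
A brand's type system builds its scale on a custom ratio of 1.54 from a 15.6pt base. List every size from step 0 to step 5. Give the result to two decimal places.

Step 0: 15.6pt
Step 1: 15.6 × 1.54 = 24.02
Step 2: 15.6 × 1.54² = 37.00
Step 3: 15.6 × 1.54³ = 56.98
Step 4: 15.6 × 1.54⁴ = 87.74
Step 5: 15.6 × 1.54⁵ = 135.12

15.60pt, 24.02pt, 37.00pt, 56.98pt, 87.74pt, 135.12pt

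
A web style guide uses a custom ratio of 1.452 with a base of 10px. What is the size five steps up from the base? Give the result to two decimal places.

64.54px

A modular type scale is a geometric sequence: sizeₙ = base × rⁿ.
10.0 × 1.452⁵ = 10.0 × 6.45406 ≈ 64.54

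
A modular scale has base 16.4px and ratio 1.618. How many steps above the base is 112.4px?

4

1.618ⁿ = 112.4 / 16.4 = 6.8537
n = ln(6.8537) / ln(1.618) = 1.9248 / 0.4812 ≈ 4.00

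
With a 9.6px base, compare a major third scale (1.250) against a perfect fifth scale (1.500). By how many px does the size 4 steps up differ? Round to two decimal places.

25.16px

Major third: 9.6 × 1.250⁴ = 23.4375px
Perfect fifth: 9.6 × 1.500⁴ = 48.6000px
Difference: 48.6000 − 23.4375 = 25.1625px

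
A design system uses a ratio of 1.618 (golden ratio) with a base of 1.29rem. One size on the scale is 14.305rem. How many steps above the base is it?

1.618ⁿ = 14.305 / 1.29 = 11.0891
n = ln(11.0891) / ln(1.618) = 2.4060 / 0.4812 ≈ 5.00

5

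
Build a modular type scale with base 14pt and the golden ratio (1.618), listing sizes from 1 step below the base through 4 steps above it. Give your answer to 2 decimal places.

8.65pt, 14.00pt, 22.65pt, 36.65pt, 59.30pt, 95.95pt

Step -1: 14.0 ÷ 1.618 = 8.65
Step 0: 14pt
Step 1: 14.0 × 1.618 = 22.65
Step 2: 14.0 × 1.618² = 36.65
Step 3: 14.0 × 1.618³ = 59.30
Step 4: 14.0 × 1.618⁴ = 95.95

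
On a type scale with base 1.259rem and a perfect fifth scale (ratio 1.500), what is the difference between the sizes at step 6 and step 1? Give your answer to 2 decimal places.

Step 1: 1.259 × 1.500 = 1.8885rem
Step 6: 1.259 × 1.500⁶ = 14.3408rem
Difference: 14.3408 − 1.8885 = 12.4523rem

12.45rem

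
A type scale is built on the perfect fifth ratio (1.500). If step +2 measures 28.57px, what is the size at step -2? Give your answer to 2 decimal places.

The gap is -2 − (2) = -4 steps, so the factor is 1.500^-4.
28.57 ÷ 1.500⁴ = 28.57 ÷ 5.06250 ≈ 5.643

5.64px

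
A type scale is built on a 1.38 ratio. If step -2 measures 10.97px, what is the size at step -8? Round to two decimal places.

10.97 ÷ 1.38⁶ = 10.97 ÷ 6.90676 ≈ 1.588

1.59px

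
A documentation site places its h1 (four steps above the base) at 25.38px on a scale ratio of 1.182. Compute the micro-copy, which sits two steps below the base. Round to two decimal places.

25.38 ÷ 1.182⁶ = 25.38 ÷ 2.72712 ≈ 9.307

9.31px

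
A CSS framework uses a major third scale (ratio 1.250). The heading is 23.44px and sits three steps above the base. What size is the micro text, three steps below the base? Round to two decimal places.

Moving from step +3 to step -3 is 6 steps down, so divide by r⁶.
23.44 ÷ 1.250⁶ = 23.44 ÷ 3.81470 ≈ 6.145

6.14px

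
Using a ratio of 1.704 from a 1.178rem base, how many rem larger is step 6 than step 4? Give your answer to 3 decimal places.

18.906rem

Step 4: 1.178 × 1.704⁴ = 9.93170rem
Step 6: 1.178 × 1.704⁶ = 28.83785rem
Difference: 28.83785 − 9.93170 = 18.90615rem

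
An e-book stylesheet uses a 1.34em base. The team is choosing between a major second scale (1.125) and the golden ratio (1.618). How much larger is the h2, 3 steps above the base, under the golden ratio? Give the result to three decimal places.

Major second: 1.34 × 1.125³ = 1.90793em
Golden ratio: 1.34 × 1.618³ = 5.67597em
Difference: 5.67597 − 1.90793 = 3.76804em

3.768em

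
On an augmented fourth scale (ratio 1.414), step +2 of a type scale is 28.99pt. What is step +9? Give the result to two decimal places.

The gap is 9 − (2) = 7 steps, so the factor is 1.414^7.
28.99 × 1.414⁷ = 28.99 × 11.30175 ≈ 327.638

327.64pt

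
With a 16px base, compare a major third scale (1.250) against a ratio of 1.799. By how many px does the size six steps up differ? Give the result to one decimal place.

481.3px

Major third: 16.0 × 1.250⁶ = 61.035px
At 1.799: 16.0 × 1.799⁶ = 542.384px
Difference: 542.384 − 61.035 = 481.349px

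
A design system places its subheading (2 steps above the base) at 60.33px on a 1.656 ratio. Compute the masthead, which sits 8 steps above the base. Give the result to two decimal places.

1244.21px

60.33 × 1.656⁶ = 60.33 × 20.62348 ≈ 1244.215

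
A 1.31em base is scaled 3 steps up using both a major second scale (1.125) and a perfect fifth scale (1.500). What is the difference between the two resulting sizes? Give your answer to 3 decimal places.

2.556em

Major second: 1.31 × 1.125³ = 1.86521em
Perfect fifth: 1.31 × 1.500³ = 4.42125em
Difference: 4.42125 − 1.86521 = 2.55604em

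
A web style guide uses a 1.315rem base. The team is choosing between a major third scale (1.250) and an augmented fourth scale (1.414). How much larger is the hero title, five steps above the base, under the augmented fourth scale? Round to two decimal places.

3.42rem

Major third: 1.315 × 1.250⁵ = 4.0131rem
Augmented fourth: 1.315 × 1.414⁵ = 7.4331rem
Difference: 7.4331 − 4.0131 = 3.4200rem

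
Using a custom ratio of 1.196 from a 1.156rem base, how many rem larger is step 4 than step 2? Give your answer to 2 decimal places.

0.71rem

Step 2: 1.156 × 1.196² = 1.6536rem
Step 4: 1.156 × 1.196⁴ = 2.3653rem
Difference: 2.3653 − 1.6536 = 0.7117rem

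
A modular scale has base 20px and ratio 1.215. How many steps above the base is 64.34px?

1.215ⁿ = 64.34 / 20 = 3.2170
n = ln(3.2170) / ln(1.215) = 1.1684 / 0.1947 ≈ 6.00

6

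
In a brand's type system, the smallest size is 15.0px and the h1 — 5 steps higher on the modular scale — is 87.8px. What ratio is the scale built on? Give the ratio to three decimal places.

The ratio satisfies 15.0 × r⁵ = 87.8, so r = (87.8 / 15.0)^(1/5).
r = 5.8533^(1/5) ≈ 1.4239

1.424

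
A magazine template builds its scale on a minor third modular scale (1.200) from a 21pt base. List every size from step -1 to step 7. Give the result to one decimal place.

17.5pt, 21.0pt, 25.2pt, 30.2pt, 36.3pt, 43.5pt, 52.3pt, 62.7pt, 75.2pt

Step -1: 21.0 ÷ 1.200 = 17.5
Step 0: 21pt
Step 1: 21.0 × 1.200 = 25.2
Step 2: 21.0 × 1.200² = 30.2
Step 3: 21.0 × 1.200³ = 36.3
Step 4: 21.0 × 1.200⁴ = 43.5
Step 5: 21.0 × 1.200⁵ = 52.3
Step 6: 21.0 × 1.200⁶ = 62.7
Step 7: 21.0 × 1.200⁷ = 75.2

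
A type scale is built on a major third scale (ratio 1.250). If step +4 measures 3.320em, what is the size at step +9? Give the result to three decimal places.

3.320 × 1.250⁵ = 3.320 × 3.05176 ≈ 10.132

10.132em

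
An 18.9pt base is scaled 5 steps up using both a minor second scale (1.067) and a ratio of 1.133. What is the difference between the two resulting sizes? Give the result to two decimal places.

Minor second: 18.9 × 1.067⁵ = 26.1387pt
At 1.133: 18.9 × 1.133⁵ = 35.2867pt
Difference: 35.2867 − 26.1387 = 9.1480pt

9.15pt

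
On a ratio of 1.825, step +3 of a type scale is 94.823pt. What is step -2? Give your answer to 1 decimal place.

Moving from step +3 to step -2 is 5 steps down, so divide by r⁵.
94.823 ÷ 1.825⁵ = 94.823 ÷ 20.24484 ≈ 4.684

4.7pt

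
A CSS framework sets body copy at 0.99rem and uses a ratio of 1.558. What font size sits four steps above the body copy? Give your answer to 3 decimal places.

5.833rem

A modular type scale is a geometric sequence: sizeₙ = base × rⁿ.
0.99 × 1.558⁴ = 0.99 × 5.89210 ≈ 5.833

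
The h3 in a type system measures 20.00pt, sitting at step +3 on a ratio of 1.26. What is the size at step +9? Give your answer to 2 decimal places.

80.03pt

Moving from step +3 to step +9 is 6 steps up, so multiply by r⁶.
20.00 × 1.26⁶ = 20.00 × 4.00150 ≈ 80.030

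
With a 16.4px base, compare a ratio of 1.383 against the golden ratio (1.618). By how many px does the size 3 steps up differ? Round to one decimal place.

26.1px

At 1.383: 16.4 × 1.383³ = 43.382px
Golden ratio: 16.4 × 1.618³ = 69.467px
Difference: 69.467 − 43.382 = 26.085px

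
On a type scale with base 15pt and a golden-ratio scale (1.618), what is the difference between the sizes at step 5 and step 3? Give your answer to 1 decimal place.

Step 3: 15.0 × 1.618³ = 63.537pt
Step 5: 15.0 × 1.618⁵ = 166.335pt
Difference: 166.335 − 63.537 = 102.798pt

102.8pt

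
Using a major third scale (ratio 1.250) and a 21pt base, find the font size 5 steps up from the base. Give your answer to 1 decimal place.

Each step on a modular scale multiplies by the ratio, so the size n steps from the base is base × ratioⁿ.
21.0 × 1.250⁵ = 21.0 × 3.05176 ≈ 64.09

64.1pt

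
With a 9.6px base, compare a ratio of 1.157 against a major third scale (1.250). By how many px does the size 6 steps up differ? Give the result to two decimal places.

At 1.157: 9.6 × 1.157⁶ = 23.0288px
Major third: 9.6 × 1.250⁶ = 36.6211px
Difference: 36.6211 − 23.0288 = 13.5923px

13.59px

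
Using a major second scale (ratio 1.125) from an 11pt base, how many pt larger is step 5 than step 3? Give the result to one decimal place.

Step 3: 11.0 × 1.125³ = 15.662pt
Step 5: 11.0 × 1.125⁵ = 19.822pt
Difference: 19.822 − 15.662 = 4.160pt

4.2pt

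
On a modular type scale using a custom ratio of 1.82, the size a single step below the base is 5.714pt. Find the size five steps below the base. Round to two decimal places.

0.52pt

The gap is -5 − (-1) = -4 steps, so the factor is 1.82^-4.
5.714 ÷ 1.82⁴ = 5.714 ÷ 10.97199 ≈ 0.521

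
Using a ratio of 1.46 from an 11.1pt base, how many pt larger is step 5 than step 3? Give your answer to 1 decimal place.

39.1pt

Step 3: 11.1 × 1.46³ = 34.545pt
Step 5: 11.1 × 1.46⁵ = 73.636pt
Difference: 73.636 − 34.545 = 39.091pt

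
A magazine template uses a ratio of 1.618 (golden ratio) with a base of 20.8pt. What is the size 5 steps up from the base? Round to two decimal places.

230.65pt

20.8 × 1.618⁵ = 20.8 × 11.08901 ≈ 230.65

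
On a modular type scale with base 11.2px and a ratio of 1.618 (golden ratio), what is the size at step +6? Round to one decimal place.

Every step multiplies by the scale ratio.
11.2 × 1.618⁶ = 11.2 × 17.94201 ≈ 200.95

201.0px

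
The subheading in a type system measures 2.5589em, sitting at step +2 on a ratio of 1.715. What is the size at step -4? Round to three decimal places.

0.101em

The gap is -4 − (2) = -6 steps, so the factor is 1.715^-6.
2.5589 ÷ 1.715⁶ = 2.5589 ÷ 25.44396 ≈ 0.101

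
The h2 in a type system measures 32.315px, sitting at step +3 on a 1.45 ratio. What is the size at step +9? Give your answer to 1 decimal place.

The gap is 9 − (3) = 6 steps, so the factor is 1.45^6.
32.315 × 1.45⁶ = 32.315 × 9.29411 ≈ 300.339

300.3px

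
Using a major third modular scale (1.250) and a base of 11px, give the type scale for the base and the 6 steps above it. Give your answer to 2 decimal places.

Step 0: 11px
Step 1: 11.0 × 1.250 = 13.75
Step 2: 11.0 × 1.250² = 17.19
Step 3: 11.0 × 1.250³ = 21.48
Step 4: 11.0 × 1.250⁴ = 26.86
Step 5: 11.0 × 1.250⁵ = 33.57
Step 6: 11.0 × 1.250⁶ = 41.96

11.00px, 13.75px, 17.19px, 21.48px, 26.86px, 33.57px, 41.96px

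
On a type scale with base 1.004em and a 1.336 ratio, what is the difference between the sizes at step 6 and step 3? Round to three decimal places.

Step 3: 1.004 × 1.336³ = 2.39416em
Step 6: 1.004 × 1.336⁶ = 5.70916em
Difference: 5.70916 − 2.39416 = 3.31500em

3.315em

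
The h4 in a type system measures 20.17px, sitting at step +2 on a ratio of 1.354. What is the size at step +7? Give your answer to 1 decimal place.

91.8px

The gap is 7 − (2) = 5 steps, so the factor is 1.354^5.
20.17 × 1.354⁵ = 20.17 × 4.55086 ≈ 91.791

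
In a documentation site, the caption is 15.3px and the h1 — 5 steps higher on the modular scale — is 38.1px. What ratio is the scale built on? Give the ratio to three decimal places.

1.200

The ratio satisfies 15.3 × r⁵ = 38.1, so r = (38.1 / 15.3)^(1/5).
r = 2.4902^(1/5) ≈ 1.2002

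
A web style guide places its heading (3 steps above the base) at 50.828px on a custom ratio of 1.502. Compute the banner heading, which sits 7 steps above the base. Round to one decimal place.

258.7px

Moving from step +3 to step +7 is 4 steps up, so multiply by r⁴.
50.828 × 1.502⁴ = 50.828 × 5.08955 ≈ 258.692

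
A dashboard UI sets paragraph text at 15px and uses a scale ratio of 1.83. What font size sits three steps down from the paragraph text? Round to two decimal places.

2.45px

15.0 ÷ 1.83³ = 15.0 ÷ 6.12849 ≈ 2.45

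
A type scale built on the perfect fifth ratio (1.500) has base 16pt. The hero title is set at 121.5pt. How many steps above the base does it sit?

1.500ⁿ = 121.5 / 16 = 7.5938
n = ln(7.5938) / ln(1.500) = 2.0273 / 0.4055 ≈ 5.00

5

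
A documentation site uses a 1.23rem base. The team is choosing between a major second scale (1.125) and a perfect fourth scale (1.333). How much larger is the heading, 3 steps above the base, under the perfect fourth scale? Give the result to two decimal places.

1.16rem

Major second: 1.23 × 1.125³ = 1.7513rem
Perfect fourth: 1.23 × 1.333³ = 2.9134rem
Difference: 2.9134 − 1.7513 = 1.1621rem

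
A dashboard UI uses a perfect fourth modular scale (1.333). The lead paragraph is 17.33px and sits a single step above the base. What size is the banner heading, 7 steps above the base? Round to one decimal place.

97.2px

17.33 × 1.333⁶ = 17.33 × 5.61023 ≈ 97.225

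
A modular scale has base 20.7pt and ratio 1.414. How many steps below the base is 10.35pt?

2

1.414ⁿ = 20.7 / 10.35 = 2.0000
n = ln(2.0000) / ln(1.414) = 0.6931 / 0.3464 ≈ 2.00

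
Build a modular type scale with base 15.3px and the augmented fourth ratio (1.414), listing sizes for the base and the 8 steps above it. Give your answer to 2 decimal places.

15.30px, 21.63px, 30.59px, 43.26px, 61.16px, 86.48px, 122.29px, 172.92px, 244.50px

Step 0: 15.3px
Step 1: 15.3 × 1.414 = 21.63
Step 2: 15.3 × 1.414² = 30.59
Step 3: 15.3 × 1.414³ = 43.26
Step 4: 15.3 × 1.414⁴ = 61.16
Step 5: 15.3 × 1.414⁵ = 86.48
Step 6: 15.3 × 1.414⁶ = 122.29
Step 7: 15.3 × 1.414⁷ = 172.92
Step 8: 15.3 × 1.414⁸ = 244.50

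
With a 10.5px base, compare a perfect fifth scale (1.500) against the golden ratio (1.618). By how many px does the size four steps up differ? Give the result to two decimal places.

18.81px

Perfect fifth: 10.5 × 1.500⁴ = 53.1562px
Golden ratio: 10.5 × 1.618⁴ = 71.9620px
Difference: 71.9620 − 53.1562 = 18.8058px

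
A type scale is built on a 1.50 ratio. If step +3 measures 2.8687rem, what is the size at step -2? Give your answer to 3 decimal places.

The gap is -2 − (3) = -5 steps, so the factor is 1.50^-5.
2.8687 ÷ 1.50⁵ = 2.8687 ÷ 7.59375 ≈ 0.378

0.378rem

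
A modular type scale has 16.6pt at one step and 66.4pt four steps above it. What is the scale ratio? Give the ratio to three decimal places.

r⁴ = 66.4 / 16.6, so r = (66.4/16.6)^(1/4).
r = 4.0000^(1/4) ≈ 1.4142

1.414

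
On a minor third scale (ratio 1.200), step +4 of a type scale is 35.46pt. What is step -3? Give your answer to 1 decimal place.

The gap is -3 − (4) = -7 steps, so the factor is 1.200^-7.
35.46 ÷ 1.200⁷ = 35.46 ÷ 3.58318 ≈ 9.896

9.9pt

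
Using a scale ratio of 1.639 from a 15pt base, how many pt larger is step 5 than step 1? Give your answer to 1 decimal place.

Step 1: 15.0 × 1.639 = 24.585pt
Step 5: 15.0 × 1.639⁵ = 177.413pt
Difference: 177.413 − 24.585 = 152.828pt

152.8pt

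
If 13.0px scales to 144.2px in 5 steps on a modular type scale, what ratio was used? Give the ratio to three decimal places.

1.618

The ratio satisfies 13.0 × r⁵ = 144.2, so r = (144.2 / 13.0)^(1/5).
r = 11.0923^(1/5) ≈ 1.6181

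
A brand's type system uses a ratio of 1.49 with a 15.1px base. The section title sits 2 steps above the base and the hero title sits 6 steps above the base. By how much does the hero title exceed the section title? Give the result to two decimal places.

Step 2: 15.1 × 1.49² = 33.5235px
Step 6: 15.1 × 1.49⁶ = 165.2322px
Difference: 165.2322 − 33.5235 = 131.7087px

131.71px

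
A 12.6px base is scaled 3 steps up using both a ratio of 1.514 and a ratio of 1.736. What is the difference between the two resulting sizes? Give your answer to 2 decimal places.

At 1.514: 12.6 × 1.514³ = 43.7268px
At 1.736: 12.6 × 1.736³ = 65.9204px
Difference: 65.9204 − 43.7268 = 22.1936px

22.19px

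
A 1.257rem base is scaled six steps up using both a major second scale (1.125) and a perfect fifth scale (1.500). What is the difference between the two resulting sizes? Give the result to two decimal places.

Major second: 1.257 × 1.125⁶ = 2.5483rem
Perfect fifth: 1.257 × 1.500⁶ = 14.3180rem
Difference: 14.3180 − 2.5483 = 11.7697rem

11.77rem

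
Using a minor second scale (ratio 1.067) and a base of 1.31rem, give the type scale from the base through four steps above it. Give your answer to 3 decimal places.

1.310rem, 1.398rem, 1.491rem, 1.591rem, 1.698rem

Step 0: 1.31rem
Step 1: 1.31 × 1.067 = 1.398
Step 2: 1.31 × 1.067² = 1.491
Step 3: 1.31 × 1.067³ = 1.591
Step 4: 1.31 × 1.067⁴ = 1.698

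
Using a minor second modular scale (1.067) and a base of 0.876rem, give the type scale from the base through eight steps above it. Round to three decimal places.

0.876rem, 0.935rem, 0.997rem, 1.064rem, 1.135rem, 1.212rem, 1.293rem, 1.379rem, 1.472rem

Step 0: 0.876rem
Step 1: 0.876 × 1.067 = 0.935
Step 2: 0.876 × 1.067² = 0.997
Step 3: 0.876 × 1.067³ = 1.064
Step 4: 0.876 × 1.067⁴ = 1.135
Step 5: 0.876 × 1.067⁵ = 1.212
Step 6: 0.876 × 1.067⁶ = 1.293
Step 7: 0.876 × 1.067⁷ = 1.379
Step 8: 0.876 × 1.067⁸ = 1.472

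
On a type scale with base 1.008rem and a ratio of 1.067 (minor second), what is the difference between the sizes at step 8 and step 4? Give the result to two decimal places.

0.39rem

Step 4: 1.008 × 1.067⁴ = 1.3065rem
Step 8: 1.008 × 1.067⁸ = 1.6935rem
Difference: 1.6935 − 1.3065 = 0.3870rem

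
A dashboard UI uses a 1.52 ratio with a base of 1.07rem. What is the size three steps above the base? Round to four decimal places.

3.7576rem

Every step multiplies by the scale ratio.
1.07 × 1.52³ = 1.07 × 3.51181 ≈ 3.7576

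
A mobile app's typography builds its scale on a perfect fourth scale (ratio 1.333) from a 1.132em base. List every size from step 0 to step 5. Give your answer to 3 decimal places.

1.132em, 1.509em, 2.011em, 2.681em, 3.574em, 4.764em

Step 0: 1.132em
Step 1: 1.132 × 1.333 = 1.509
Step 2: 1.132 × 1.333² = 2.011
Step 3: 1.132 × 1.333³ = 2.681
Step 4: 1.132 × 1.333⁴ = 3.574
Step 5: 1.132 × 1.333⁵ = 4.764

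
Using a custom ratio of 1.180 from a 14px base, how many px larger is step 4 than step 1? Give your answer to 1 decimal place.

10.6px

Step 1: 14.0 × 1.180 = 16.520px
Step 4: 14.0 × 1.180⁴ = 27.143px
Difference: 27.143 − 16.520 = 10.623px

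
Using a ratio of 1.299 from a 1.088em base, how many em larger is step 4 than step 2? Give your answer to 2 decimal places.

Step 2: 1.088 × 1.299² = 1.8359em
Step 4: 1.088 × 1.299⁴ = 3.0979em
Difference: 3.0979 − 1.8359 = 1.2620em

1.26em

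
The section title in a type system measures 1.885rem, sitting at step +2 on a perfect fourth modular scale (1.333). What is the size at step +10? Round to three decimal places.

18.791rem

1.885 × 1.333⁸ = 1.885 × 9.96876 ≈ 18.791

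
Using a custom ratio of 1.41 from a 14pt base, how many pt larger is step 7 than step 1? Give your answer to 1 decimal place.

135.4pt

Step 1: 14.0 × 1.41 = 19.740pt
Step 7: 14.0 × 1.41⁷ = 155.118pt
Difference: 155.118 − 19.740 = 135.378pt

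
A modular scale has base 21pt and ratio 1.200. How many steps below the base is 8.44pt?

1.200ⁿ = 21 / 8.44 = 2.4882
n = ln(2.4882) / ln(1.200) = 0.9115 / 0.1823 ≈ 5.00

5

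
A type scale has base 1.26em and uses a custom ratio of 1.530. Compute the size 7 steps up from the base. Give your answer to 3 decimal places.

24.729em

1.26 × 1.530⁷ = 1.26 × 19.62637 ≈ 24.729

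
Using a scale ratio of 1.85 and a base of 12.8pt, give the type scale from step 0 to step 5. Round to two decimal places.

Step 0: 12.8pt
Step 1: 12.8 × 1.85 = 23.68
Step 2: 12.8 × 1.85² = 43.81
Step 3: 12.8 × 1.85³ = 81.04
Step 4: 12.8 × 1.85⁴ = 149.93
Step 5: 12.8 × 1.85⁵ = 277.38

12.80pt, 23.68pt, 43.81pt, 81.04pt, 149.93pt, 277.38pt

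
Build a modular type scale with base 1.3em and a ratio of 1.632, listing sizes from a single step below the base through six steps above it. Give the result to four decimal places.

Step -1: 1.3 ÷ 1.632 = 0.7966
Step 0: 1.3em
Step 1: 1.3 × 1.632 = 2.1216
Step 2: 1.3 × 1.632² = 3.4625
Step 3: 1.3 × 1.632³ = 5.6507
Step 4: 1.3 × 1.632⁴ = 9.2220
Step 5: 1.3 × 1.632⁵ = 15.0503
Step 6: 1.3 × 1.632⁶ = 24.5620

0.7966em, 1.3000em, 2.1216em, 3.4625em, 5.6507em, 9.2220em, 15.0503em, 24.5620em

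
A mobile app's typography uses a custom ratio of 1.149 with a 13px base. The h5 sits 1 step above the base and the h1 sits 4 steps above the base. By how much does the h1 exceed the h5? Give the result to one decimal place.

7.7px

Step 1: 13.0 × 1.149 = 14.937px
Step 4: 13.0 × 1.149⁴ = 22.658px
Difference: 22.658 − 14.937 = 7.721px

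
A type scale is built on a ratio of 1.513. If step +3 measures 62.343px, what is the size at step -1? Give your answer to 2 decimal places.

11.90px

Moving from step +3 to step -1 is 4 steps down, so divide by r⁴.
62.343 ÷ 1.513⁴ = 62.343 ÷ 5.24029 ≈ 11.897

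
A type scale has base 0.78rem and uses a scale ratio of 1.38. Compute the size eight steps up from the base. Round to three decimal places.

10.260rem

0.78 × 1.38⁸ = 0.78 × 13.15324 ≈ 10.260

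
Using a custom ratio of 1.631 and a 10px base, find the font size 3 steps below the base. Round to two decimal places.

Each step on a modular scale multiplies by the ratio, so the size n steps from the base is base × ratioⁿ.
10.0 ÷ 1.631³ = 10.0 ÷ 4.33872 ≈ 2.30

2.30px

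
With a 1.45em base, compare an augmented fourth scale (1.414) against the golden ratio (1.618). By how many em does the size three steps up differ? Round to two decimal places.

Augmented fourth: 1.45 × 1.414³ = 4.0994em
Golden ratio: 1.45 × 1.618³ = 6.1419em
Difference: 6.1419 − 4.0994 = 2.0425em

2.04em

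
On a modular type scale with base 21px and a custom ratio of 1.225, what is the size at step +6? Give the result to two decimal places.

A modular type scale is a geometric sequence: sizeₙ = base × rⁿ.
21.0 × 1.225⁶ = 21.0 × 3.37922 ≈ 70.96

70.96px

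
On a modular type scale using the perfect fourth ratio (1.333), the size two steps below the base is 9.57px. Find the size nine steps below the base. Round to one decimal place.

The gap is -9 − (-2) = -7 steps, so the factor is 1.333^-7.
9.57 ÷ 1.333⁷ = 9.57 ÷ 7.47844 ≈ 1.280

1.3px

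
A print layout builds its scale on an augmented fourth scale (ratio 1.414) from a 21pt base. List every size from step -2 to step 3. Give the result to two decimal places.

Step -2: 21.0 ÷ 1.414² = 10.50
Step -1: 21.0 ÷ 1.414 = 14.85
Step 0: 21pt
Step 1: 21.0 × 1.414 = 29.69
Step 2: 21.0 × 1.414² = 41.99
Step 3: 21.0 × 1.414³ = 59.37

10.50pt, 14.85pt, 21.00pt, 29.69pt, 41.99pt, 59.37pt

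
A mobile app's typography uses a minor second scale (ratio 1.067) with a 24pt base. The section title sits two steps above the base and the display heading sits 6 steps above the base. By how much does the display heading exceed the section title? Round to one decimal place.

Step 2: 24.0 × 1.067² = 27.324pt
Step 6: 24.0 × 1.067⁶ = 35.416pt
Difference: 35.416 − 27.324 = 8.092pt

8.1pt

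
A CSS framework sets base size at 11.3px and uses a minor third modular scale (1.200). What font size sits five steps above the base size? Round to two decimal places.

28.12px

Each step on a modular scale multiplies by the ratio, so the size n steps from the base is base × ratioⁿ.
11.3 × 1.200⁵ = 11.3 × 2.48832 ≈ 28.12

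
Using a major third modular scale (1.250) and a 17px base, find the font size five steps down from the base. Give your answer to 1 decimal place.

5.6px

17.0 ÷ 1.250⁵ = 17.0 ÷ 3.05176 ≈ 5.57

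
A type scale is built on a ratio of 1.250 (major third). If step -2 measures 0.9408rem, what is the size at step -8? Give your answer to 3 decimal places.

0.247rem

Moving from step -2 to step -8 is 6 steps down, so divide by r⁶.
0.9408 ÷ 1.250⁶ = 0.9408 ÷ 3.81470 ≈ 0.247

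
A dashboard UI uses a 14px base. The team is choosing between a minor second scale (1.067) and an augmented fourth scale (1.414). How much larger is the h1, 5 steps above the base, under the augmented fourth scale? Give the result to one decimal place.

59.8px

Minor second: 14.0 × 1.067⁵ = 19.362px
Augmented fourth: 14.0 × 1.414⁵ = 79.136px
Difference: 79.136 − 19.362 = 59.774px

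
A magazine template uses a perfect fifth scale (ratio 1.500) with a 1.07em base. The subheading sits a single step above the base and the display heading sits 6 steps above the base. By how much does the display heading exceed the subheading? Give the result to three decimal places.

Step 1: 1.07 × 1.500 = 1.60500em
Step 6: 1.07 × 1.500⁶ = 12.18797em
Difference: 12.18797 − 1.60500 = 10.58297em

10.583em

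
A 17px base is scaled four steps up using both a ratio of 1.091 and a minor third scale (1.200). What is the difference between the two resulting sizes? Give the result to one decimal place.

11.2px

At 1.091: 17.0 × 1.091⁴ = 24.085px
Minor third: 17.0 × 1.200⁴ = 35.251px
Difference: 35.251 − 24.085 = 11.166px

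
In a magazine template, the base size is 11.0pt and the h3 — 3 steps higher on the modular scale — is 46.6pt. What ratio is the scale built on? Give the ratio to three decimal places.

The ratio satisfies 11.0 × r³ = 46.6, so r = (46.6 / 11.0)^(1/3).
r = 4.2364^(1/3) ≈ 1.6181

1.618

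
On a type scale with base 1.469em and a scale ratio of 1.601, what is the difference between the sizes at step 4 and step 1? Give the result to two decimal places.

Step 1: 1.469 × 1.601 = 2.3519em
Step 4: 1.469 × 1.601⁴ = 9.6513em
Difference: 9.6513 − 2.3519 = 7.2994em

7.30em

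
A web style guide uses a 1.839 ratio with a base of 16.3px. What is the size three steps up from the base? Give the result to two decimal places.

Each step on a modular scale multiplies by the ratio, so the size n steps from the base is base × ratioⁿ.
16.3 × 1.839³ = 16.3 × 6.21935 ≈ 101.38

101.38px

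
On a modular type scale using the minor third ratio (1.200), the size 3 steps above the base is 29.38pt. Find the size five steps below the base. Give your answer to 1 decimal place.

6.8pt

The gap is -5 − (3) = -8 steps, so the factor is 1.200^-8.
29.38 ÷ 1.200⁸ = 29.38 ÷ 4.29982 ≈ 6.833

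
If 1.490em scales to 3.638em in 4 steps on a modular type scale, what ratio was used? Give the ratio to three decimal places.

r⁴ = 3.638 / 1.490, so r = (3.638/1.490)^(1/4).
r = 2.4416^(1/4) ≈ 1.2500

1.250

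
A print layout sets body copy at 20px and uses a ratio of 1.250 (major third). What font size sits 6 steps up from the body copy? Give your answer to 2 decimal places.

76.29px

20.0 × 1.250⁶ = 20.0 × 3.81470 ≈ 76.29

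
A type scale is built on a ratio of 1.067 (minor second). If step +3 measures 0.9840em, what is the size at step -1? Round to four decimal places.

0.9840 ÷ 1.067⁴ = 0.9840 ÷ 1.29616 ≈ 0.7592

0.7592em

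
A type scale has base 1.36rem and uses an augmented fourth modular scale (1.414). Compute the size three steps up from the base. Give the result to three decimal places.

3.845rem

A modular type scale is a geometric sequence: sizeₙ = base × rⁿ.
1.36 × 1.414³ = 1.36 × 2.82715 ≈ 3.845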